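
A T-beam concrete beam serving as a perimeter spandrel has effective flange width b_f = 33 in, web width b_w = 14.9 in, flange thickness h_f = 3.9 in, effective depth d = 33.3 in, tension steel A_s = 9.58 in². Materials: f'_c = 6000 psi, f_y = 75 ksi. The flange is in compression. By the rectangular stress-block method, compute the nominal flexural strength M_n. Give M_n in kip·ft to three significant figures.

M_n ≈ 1860 kip·ft

Tension: T = A_s f_y = 9.58 × 75 = 718.5 kips.
Try a within the flange: a = T/(0.85 f'_c b_f) = 718.5/(0.85 × 6 × 33) = 4.269 in.
a = 4.269 > h_f = 3.9 in: the block extends into the web. Split into flange-overhang and web parts.
C_f = 0.85 f'_c (b_f − b_w) h_f = 0.85 × 6 × (33 − 14.9) × 3.9 = 360.0 kips.
Remaining web compression depth: a_w = (T − C_f)/(0.85 f'_c b_w) = (718.5 − 360.0)/(0.85 × 6 × 14.9) = 4.718 in.
M_n = C_f(d − h_f/2) + (T − C_f)(d − a_w/2) = 360.0 × (33.3 − 1.95) + 358.5 × (33.3 − 2.359) = 11286.0 + 11092.3 = 22378.3 kip·in.
M_n = 22378.3/12 = 1864.86 kip·ft.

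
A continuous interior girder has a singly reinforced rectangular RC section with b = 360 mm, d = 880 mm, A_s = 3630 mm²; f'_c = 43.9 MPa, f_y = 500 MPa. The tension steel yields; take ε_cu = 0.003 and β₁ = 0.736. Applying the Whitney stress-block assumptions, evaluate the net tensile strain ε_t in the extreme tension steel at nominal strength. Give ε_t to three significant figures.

ε_t ≈ 0.0114

a = A_s f_y/(0.85 f'_c b) = 135.11 mm.
β₁ = 0.736, so c = a/β₁ = 135.11/0.736 = 183.57 mm.
From the linear strain diagram with ε_cu = 0.003: ε_t = 0.003 (d − c)/c = 0.003 × (880 − 183.57)/183.57 = 0.0114.
Since ε_t ≥ 0.005, the section is tension-controlled.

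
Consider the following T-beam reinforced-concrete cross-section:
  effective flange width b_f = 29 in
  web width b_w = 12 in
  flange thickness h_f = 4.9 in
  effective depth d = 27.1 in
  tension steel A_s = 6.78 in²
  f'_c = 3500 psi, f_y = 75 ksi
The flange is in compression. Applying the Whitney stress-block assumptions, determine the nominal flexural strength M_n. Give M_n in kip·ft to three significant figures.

M_n ≈ 1020 kip·ft

Tension: T = A_s f_y = 6.78 × 75 = 508.5 kips.
Try a within the flange: a = T/(0.85 f'_c b_f) = 508.5/(0.85 × 3.5 × 29) = 5.894 in.
a = 5.894 > h_f = 4.9 in: the block extends into the web. Split into flange-overhang and web parts.
C_f = 0.85 f'_c (b_f − b_w) h_f = 0.85 × 3.5 × (29 − 12) × 4.9 = 247.8 kips.
Remaining web compression depth: a_w = (T − C_f)/(0.85 f'_c b_w) = (508.5 − 247.8)/(0.85 × 3.5 × 12) = 7.303 in.
M_n = C_f(d − h_f/2) + (T − C_f)(d − a_w/2) = 247.8 × (27.1 − 2.45) + 260.7 × (27.1 − 3.6515) = 6108.3 + 6113.0 = 12221.3 kip·in.
M_n = 12221.3/12 = 1018.44 kip·ft.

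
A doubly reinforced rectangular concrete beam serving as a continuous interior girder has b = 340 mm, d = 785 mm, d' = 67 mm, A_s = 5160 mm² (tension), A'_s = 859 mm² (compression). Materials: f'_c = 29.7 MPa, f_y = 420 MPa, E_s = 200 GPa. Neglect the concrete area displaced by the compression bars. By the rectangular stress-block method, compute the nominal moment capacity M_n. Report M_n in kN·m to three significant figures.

M_n ≈ 1490 kN·m

Assume both tension and compression steel yield.
Net tension couple steel: A_s − A'_s = 4301 mm².
a = (A_s − A'_s) f_y / (0.85 f'_c b) = 1806420/(0.85 × 29.7 × 340) = 210.46 mm.
c = a/β₁ = 210.46/0.838 = 251.15 mm; ε'_s = 0.003(c − d')/c = 0.0022 ≥ f_y/E_s = 0.0021, so compression steel does yield.
M_n = (A_s − A'_s) f_y (d − a/2) + A'_s f_y (d − d') = [1806420 × (785 − 105.23) + 360780 × (785 − 67)] × 10⁻⁶ = 1227.95 + 259.04 = 1486.99 kN·m.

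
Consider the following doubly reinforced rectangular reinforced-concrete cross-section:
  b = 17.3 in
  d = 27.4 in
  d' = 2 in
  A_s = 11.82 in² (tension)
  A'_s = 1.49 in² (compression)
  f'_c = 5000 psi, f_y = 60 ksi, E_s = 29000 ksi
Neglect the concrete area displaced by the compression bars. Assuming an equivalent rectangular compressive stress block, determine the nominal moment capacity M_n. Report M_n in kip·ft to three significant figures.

M_n ≈ 1390 kip·ft

Assume both steels yield.
a = (A_s − A'_s) f_y/(0.85 f'_c b) = (11.82 − 1.49) × 60/(0.85 × 5 × 17.3) = 8.430 in.
c = a/β₁ = 8.430/0.8 = 10.538 in; ε'_s = 0.003(c − d')/c = 0.0024 ≥ ε_y = 0.0021, so the compression steel yields.
M_n = (A_s − A'_s) f_y (d − a/2) + A'_s f_y (d − d') = 619.8 × (27.4 − 4.215) + 89.4 × (27.4 − 2) = 14370.1 + 2270.8 = 16640.9 kip·in = 16640.9/12 = 1386.74 kip·ft.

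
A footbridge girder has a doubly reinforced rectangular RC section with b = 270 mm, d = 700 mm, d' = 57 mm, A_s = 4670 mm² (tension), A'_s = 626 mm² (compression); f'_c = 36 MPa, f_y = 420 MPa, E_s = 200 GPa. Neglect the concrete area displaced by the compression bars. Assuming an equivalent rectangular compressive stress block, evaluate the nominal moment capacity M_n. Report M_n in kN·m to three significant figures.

Assume both tension and compression steel yield.
Net tension couple steel: A_s − A'_s = 4044 mm².
a = (A_s − A'_s) f_y / (0.85 f'_c b) = 1698480/(0.85 × 36 × 270) = 205.58 mm.
c = a/β₁ = 205.58/0.793 = 259.24 mm; ε'_s = 0.003(c − d')/c = 0.0023 ≥ f_y/E_s = 0.0021, so compression steel does yield.
M_n = (A_s − A'_s) f_y (d − a/2) + A'_s f_y (d − d') = [1698480 × (700 − 102.79) + 262920 × (700 − 57)] × 10⁻⁶ = 1014.35 + 169.06 = 1183.41 kN·m.

M_n ≈ 1180 kN·m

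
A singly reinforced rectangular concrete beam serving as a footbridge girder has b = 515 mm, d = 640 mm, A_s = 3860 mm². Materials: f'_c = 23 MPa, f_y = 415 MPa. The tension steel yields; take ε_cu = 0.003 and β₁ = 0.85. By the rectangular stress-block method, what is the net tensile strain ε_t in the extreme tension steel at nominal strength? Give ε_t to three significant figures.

ε_t ≈ 0.00726

a = A_s f_y/(0.85 f'_c b) = 159.10 mm.
β₁ = 0.85, so c = a/β₁ = 159.10/0.85 = 187.18 mm.
From the linear strain diagram with ε_cu = 0.003: ε_t = 0.003 (d − c)/c = 0.003 × (640 − 187.18)/187.18 = 0.00726.
Since ε_t ≥ 0.005, the section is tension-controlled.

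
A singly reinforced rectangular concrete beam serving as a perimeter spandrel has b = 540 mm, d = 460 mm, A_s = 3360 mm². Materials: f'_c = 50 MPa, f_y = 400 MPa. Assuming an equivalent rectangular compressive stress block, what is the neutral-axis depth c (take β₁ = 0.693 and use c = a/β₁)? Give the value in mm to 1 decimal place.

T = A_s f_y = 3360 × 400 = 1344000 N = 1344 kN.
Setting C = 0.85 f'_c a b equal to T: a = 1344000/(0.85 × 50 × 540) = 58.562 mm.
With β₁ = 0.693, c = a/β₁ = 58.562/0.693 = 84.5 mm.

c ≈ 84.5 mm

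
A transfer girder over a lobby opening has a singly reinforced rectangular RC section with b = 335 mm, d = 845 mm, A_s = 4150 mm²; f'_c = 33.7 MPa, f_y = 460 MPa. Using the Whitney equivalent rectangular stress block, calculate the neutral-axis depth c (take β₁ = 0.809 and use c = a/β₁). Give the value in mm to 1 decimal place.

T = A_s f_y = 4150 × 460 = 1909000 N = 1909 kN.
Setting C = 0.85 f'_c a b equal to T: a = 1909000/(0.85 × 33.7 × 335) = 198.936 mm.
With β₁ = 0.809, c = a/β₁ = 198.936/0.809 = 245.9 mm.

c ≈ 245.9 mm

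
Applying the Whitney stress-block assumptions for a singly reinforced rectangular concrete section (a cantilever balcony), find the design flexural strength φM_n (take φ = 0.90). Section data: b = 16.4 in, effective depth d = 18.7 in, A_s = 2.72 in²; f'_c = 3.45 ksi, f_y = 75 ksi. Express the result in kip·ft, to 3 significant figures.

T = A_s f_y = 2.72 × 75 = 204 kips.
a = T/(0.85 f'_c b) = 204/(0.85 × 3.45 × 16.4) = 4.242 in.
M_n = T(d − a/2) = 204 × (18.7 − 2.121) = 3382.1 kip·in = 3382.1/12 = 281.84 kip·ft.
φM_n = 0.90 × 281.84 = 253.66 kip·ft.

φM_n ≈ 254 kip·ft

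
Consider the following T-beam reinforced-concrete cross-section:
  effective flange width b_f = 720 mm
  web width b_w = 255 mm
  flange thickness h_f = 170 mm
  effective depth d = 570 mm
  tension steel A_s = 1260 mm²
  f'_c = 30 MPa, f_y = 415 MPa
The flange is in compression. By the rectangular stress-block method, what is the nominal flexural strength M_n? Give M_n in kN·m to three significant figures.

Tension: T = A_s f_y = 1260 × 415 = 522900 N.
Try a within the flange: a = T/(0.85 f'_c b_f) = 522900/(0.85 × 30 × 720) = 28.48 mm.
Since a = 28.48 ≤ h_f = 170 mm, the stress block lies entirely in the flange; analyse as a rectangular beam of width b_f.
M_n = T(d − a/2) = 522900 × (570 − 14.24) = 290.61 × 10⁶ N·mm.
M_n = 290.61 kN·m.

M_n ≈ 291 kN·m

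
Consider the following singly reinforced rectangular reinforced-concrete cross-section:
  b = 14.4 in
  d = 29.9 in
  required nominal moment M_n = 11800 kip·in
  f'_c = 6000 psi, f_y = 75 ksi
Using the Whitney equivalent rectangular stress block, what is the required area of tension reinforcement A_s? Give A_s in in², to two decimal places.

A_s ≈ 5.85 in²

From M_n = 0.85 f'_c a b (d − a/2):
a = d − √(d² − 2M_n/(0.85 f'_c b)) = 29.9 − √(29.9² − 2 × 11800/(0.85 × 6 × 14.4)) = 5.970 in.
A_s = 0.85 f'_c a b / f_y = 0.85 × 6 × 5.970 × 14.4 / 75 = 5.846 in².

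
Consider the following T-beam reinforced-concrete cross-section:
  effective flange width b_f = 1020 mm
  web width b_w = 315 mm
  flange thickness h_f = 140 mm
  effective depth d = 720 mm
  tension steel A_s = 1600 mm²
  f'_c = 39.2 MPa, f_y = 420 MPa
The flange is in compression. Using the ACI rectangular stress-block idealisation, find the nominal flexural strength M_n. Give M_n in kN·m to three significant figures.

M_n ≈ 477 kN·m

Tension: T = A_s f_y = 1600 × 420 = 672000 N.
Try a within the flange: a = T/(0.85 f'_c b_f) = 672000/(0.85 × 39.2 × 1020) = 19.77 mm.
Since a = 19.77 ≤ h_f = 140 mm, the stress block lies entirely in the flange; analyse as a rectangular beam of width b_f.
M_n = T(d − a/2) = 672000 × (720 − 9.885) = 477.20 × 10⁶ N·mm.
M_n = 477.20 kN·m.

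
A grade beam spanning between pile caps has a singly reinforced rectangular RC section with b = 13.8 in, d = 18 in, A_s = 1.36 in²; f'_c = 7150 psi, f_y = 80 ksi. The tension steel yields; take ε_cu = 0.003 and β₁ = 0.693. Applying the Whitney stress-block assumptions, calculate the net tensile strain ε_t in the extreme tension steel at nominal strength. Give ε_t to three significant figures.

ε_t ≈ 0.0258

a = A_s f_y/(0.85 f'_c b) = 1.297 in.
β₁ = 0.693, so c = a/β₁ = 1.297/0.693 = 1.872 in.
From the linear strain diagram with ε_cu = 0.003: ε_t = 0.003 (d − c)/c = 0.003 × (18 − 1.872)/1.872 = 0.0258.
Since ε_t ≥ 0.005, the section is tension-controlled.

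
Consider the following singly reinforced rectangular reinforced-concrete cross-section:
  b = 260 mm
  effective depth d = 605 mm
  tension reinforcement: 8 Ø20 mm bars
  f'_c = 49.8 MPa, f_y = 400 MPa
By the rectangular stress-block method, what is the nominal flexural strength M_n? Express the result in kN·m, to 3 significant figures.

A_s = 8 × 314 = 2512 mm².
T = A_s f_y = 2512 × 400 = 1004800 N = 1004.8 kN.
From C = T: a = T/(0.85 f'_c b) = 1004800/(0.85 × 49.8 × 260) = 91.30 mm.
M_n = T(d − a/2) = 1004.8 kN × (605 − 45.65) mm = 562.03 kN·m.

M_n ≈ 562 kN·m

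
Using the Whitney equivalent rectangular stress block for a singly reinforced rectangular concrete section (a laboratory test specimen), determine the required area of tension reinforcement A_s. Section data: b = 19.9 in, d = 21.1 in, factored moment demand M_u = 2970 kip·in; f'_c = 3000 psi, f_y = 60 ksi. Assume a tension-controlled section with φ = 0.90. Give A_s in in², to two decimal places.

M_n = M_u/φ = 2970/0.90 = 3300 kip·in.
From M_n = 0.85 f'_c a b (d − a/2):
a = d − √(d² − 2M_n/(0.85 f'_c b)) = 21.1 − √(21.1² − 2 × 3300/(0.85 × 3 × 19.9)) = 3.348 in.
A_s = 0.85 f'_c a b / f_y = 0.85 × 3 × 3.348 × 19.9 / 60 = 2.832 in².

A_s ≈ 2.83 in²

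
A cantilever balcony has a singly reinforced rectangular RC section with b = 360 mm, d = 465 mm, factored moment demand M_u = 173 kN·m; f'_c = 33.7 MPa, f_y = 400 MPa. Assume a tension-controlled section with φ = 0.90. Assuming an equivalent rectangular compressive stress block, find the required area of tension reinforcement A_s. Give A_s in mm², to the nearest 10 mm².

M_n = M_u/φ = 173/0.90 = 192.222 kN·m.
With M_n = 0.85 f'_c a b (d − a/2), solve the quadratic for a:
a = d − √(d² − 2M_n/(0.85 f'_c b)) = 465 − √(465² − 2 × 192.222×10⁶/(0.85 × 33.7 × 360)) = 41.98 mm.
A_s = 0.85 f'_c a b / f_y = 0.85 × 33.7 × 41.98 × 360 / 400 = 1082.3 mm².

A_s ≈ 1080 mm²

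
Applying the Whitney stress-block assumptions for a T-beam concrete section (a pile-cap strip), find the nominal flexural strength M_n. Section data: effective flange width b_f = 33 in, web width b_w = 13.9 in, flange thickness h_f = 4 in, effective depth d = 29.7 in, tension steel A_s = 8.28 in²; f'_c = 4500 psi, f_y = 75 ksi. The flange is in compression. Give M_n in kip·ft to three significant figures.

M_n ≈ 1400 kip·ft

Tension: T = A_s f_y = 8.28 × 75 = 621 kips.
Try a within the flange: a = T/(0.85 f'_c b_f) = 621/(0.85 × 4.5 × 33) = 4.920 in.
a = 4.920 > h_f = 4 in: the block extends into the web. Split into flange-overhang and web parts.
C_f = 0.85 f'_c (b_f − b_w) h_f = 0.85 × 4.5 × (33 − 13.9) × 4 = 292.2 kips.
Remaining web compression depth: a_w = (T − C_f)/(0.85 f'_c b_w) = (621 − 292.2)/(0.85 × 4.5 × 13.9) = 6.184 in.
M_n = C_f(d − h_f/2) + (T − C_f)(d − a_w/2) = 292.2 × (29.7 − 2) + 328.8 × (29.7 − 3.092) = 8093.9 + 8748.7 = 16842.6 kip·in.
M_n = 16842.6/12 = 1403.55 kip·ft.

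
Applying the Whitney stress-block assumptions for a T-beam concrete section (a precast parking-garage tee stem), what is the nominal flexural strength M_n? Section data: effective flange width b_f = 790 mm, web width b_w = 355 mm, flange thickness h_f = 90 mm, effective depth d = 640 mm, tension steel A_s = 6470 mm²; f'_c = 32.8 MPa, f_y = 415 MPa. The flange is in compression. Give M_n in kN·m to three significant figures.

M_n ≈ 1540 kN·m

Tension: T = A_s f_y = 6470 × 415 = 2685050 N.
Try a within the flange: a = T/(0.85 f'_c b_f) = 2685050/(0.85 × 32.8 × 790) = 121.91 mm.
a = 121.91 > h_f = 90 mm: the block extends into the web. Split into flange-overhang and web parts.
C_f = 0.85 f'_c (b_f − b_w) h_f = 0.85 × 32.8 × (790 − 355) × 90 = 1091502 N.
Remaining web compression depth: a_w = (T − C_f)/(0.85 f'_c b_w) = (2685050 − 1091502)/(0.85 × 32.8 × 355) = 161.01 mm.
M_n = C_f(d − h_f/2) + (T − C_f)(d − a_w/2) = 1091502 × (640 − 45) + 1593548 × (640 − 80.505) = 649.44 + 891.58 = 1541.02 × 10⁶ N·mm.
M_n = 1541.02 kN·m.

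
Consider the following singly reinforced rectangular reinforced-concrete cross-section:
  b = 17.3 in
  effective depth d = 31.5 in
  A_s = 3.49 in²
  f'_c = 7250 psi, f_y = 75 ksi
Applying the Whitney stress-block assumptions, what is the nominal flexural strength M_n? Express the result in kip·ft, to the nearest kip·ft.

M_n ≈ 660 kip·ft

T = A_s f_y = 3.49 × 75 = 261.75 kips.
a = T/(0.85 f'_c b) = 261.75/(0.85 × 7.25 × 17.3) = 2.455 in.
M_n = T(d − a/2) = 261.75 × (31.5 − 1.2275) = 7923.8 kip·in = 7923.8/12 = 660.32 kip·ft.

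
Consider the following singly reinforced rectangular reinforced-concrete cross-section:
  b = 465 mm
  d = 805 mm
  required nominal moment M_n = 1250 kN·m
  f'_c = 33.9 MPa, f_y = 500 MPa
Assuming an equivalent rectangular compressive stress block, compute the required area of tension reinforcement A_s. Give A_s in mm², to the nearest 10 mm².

With M_n = 0.85 f'_c a b (d − a/2), solve the quadratic for a:
a = d − √(d² − 2M_n/(0.85 f'_c b)) = 805 − √(805² − 2 × 1250×10⁶/(0.85 × 33.9 × 465)) = 125.70 mm.
A_s = 0.85 f'_c a b / f_y = 0.85 × 33.9 × 125.70 × 465 / 500 = 3368.5 mm².

A_s ≈ 3370 mm²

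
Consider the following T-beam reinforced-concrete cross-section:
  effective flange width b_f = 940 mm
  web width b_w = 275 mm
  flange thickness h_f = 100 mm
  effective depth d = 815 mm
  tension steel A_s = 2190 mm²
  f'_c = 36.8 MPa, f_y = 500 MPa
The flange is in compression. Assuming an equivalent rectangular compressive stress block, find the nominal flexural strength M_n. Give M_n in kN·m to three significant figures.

Tension: T = A_s f_y = 2190 × 500 = 1095000 N.
Try a within the flange: a = T/(0.85 f'_c b_f) = 1095000/(0.85 × 36.8 × 940) = 37.24 mm.
Since a = 37.24 ≤ h_f = 100 mm, the stress block lies entirely in the flange; analyse as a rectangular beam of width b_f.
M_n = T(d − a/2) = 1095000 × (815 − 18.62) = 872.04 × 10⁶ N·mm.
M_n = 872.04 kN·m.

M_n ≈ 872 kN·m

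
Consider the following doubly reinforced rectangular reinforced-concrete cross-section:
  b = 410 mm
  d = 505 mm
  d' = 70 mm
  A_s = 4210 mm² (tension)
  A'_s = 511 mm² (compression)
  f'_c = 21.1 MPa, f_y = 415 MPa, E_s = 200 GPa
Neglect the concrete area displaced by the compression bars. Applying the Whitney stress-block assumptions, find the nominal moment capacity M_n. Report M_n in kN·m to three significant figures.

M_n ≈ 707 kN·m

Assume both tension and compression steel yield.
Net tension couple steel: A_s − A'_s = 3699 mm².
a = (A_s − A'_s) f_y / (0.85 f'_c b) = 1535085/(0.85 × 21.1 × 410) = 208.76 mm.
c = a/β₁ = 208.76/0.85 = 245.60 mm; ε'_s = 0.003(c − d')/c = 0.0021 ≥ f_y/E_s = 0.0021, so compression steel does yield.
M_n = (A_s − A'_s) f_y (d − a/2) + A'_s f_y (d − d') = [1535085 × (505 − 104.38) + 212065 × (505 − 70)] × 10⁻⁶ = 614.99 + 92.25 = 707.24 kN·m.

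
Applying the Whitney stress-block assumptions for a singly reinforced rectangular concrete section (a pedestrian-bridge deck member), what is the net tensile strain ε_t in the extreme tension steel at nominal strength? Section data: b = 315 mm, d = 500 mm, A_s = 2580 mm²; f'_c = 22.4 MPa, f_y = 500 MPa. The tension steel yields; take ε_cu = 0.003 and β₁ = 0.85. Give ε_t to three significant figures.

a = A_s f_y/(0.85 f'_c b) = 215.09 mm.
β₁ = 0.85, so c = a/β₁ = 215.09/0.85 = 253.05 mm.
From the linear strain diagram with ε_cu = 0.003: ε_t = 0.003 (d − c)/c = 0.003 × (500 − 253.05)/253.05 = 0.00293.
ε_t < 0.004 — the section is over-reinforced for flexure under ACI limits.

ε_t ≈ 0.00293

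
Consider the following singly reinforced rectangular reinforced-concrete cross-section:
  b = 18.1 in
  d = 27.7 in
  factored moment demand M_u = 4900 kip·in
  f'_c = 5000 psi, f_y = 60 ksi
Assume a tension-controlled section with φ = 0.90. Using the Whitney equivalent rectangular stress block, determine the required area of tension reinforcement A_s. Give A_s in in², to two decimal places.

M_n = M_u/φ = 4900/0.90 = 5444.44 kip·in.
From M_n = 0.85 f'_c a b (d − a/2):
a = d − √(d² − 2M_n/(0.85 f'_c b)) = 27.7 − √(27.7² − 2 × 5444.44/(0.85 × 5 × 18.1)) = 2.685 in.
A_s = 0.85 f'_c a b / f_y = 0.85 × 5 × 2.685 × 18.1 / 60 = 3.442 in².

A_s ≈ 3.44 in²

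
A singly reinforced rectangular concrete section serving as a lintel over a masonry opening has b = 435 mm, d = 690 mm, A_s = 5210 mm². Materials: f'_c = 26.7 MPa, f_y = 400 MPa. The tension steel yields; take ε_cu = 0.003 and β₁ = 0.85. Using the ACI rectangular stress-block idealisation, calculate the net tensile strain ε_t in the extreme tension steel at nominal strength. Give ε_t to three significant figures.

ε_t ≈ 0.00534

a = A_s f_y/(0.85 f'_c b) = 211.10 mm.
β₁ = 0.85, so c = a/β₁ = 211.10/0.85 = 248.35 mm.
From the linear strain diagram with ε_cu = 0.003: ε_t = 0.003 (d − c)/c = 0.003 × (690 − 248.35)/248.35 = 0.00534.
Since ε_t ≥ 0.005, the section is tension-controlled.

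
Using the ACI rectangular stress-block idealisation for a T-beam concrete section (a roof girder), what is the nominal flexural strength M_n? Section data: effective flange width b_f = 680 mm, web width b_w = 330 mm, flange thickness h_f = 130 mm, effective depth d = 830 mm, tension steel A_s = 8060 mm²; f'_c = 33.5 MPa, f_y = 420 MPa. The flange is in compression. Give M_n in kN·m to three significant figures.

Tension: T = A_s f_y = 8060 × 420 = 3385200 N.
Try a within the flange: a = T/(0.85 f'_c b_f) = 3385200/(0.85 × 33.5 × 680) = 174.83 mm.
a = 174.83 > h_f = 130 mm: the block extends into the web. Split into flange-overhang and web parts.
C_f = 0.85 f'_c (b_f − b_w) h_f = 0.85 × 33.5 × (680 − 330) × 130 = 1295613 N.
Remaining web compression depth: a_w = (T − C_f)/(0.85 f'_c b_w) = (3385200 − 1295613)/(0.85 × 33.5 × 330) = 222.37 mm.
M_n = C_f(d − h_f/2) + (T − C_f)(d − a_w/2) = 1295613 × (830 − 65) + 2089587 × (830 − 111.185) = 991.14 + 1502.03 = 2493.17 × 10⁶ N·mm.
M_n = 2493.17 kN·m.

M_n ≈ 2490 kN·m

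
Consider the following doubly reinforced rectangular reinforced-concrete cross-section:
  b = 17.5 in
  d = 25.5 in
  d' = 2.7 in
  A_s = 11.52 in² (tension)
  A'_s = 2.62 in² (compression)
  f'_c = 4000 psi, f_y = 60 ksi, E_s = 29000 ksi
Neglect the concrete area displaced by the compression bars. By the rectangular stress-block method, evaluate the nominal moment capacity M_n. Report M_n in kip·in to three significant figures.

Assume both steels yield.
a = (A_s − A'_s) f_y/(0.85 f'_c b) = (11.52 − 2.62) × 60/(0.85 × 4 × 17.5) = 8.975 in.
c = a/β₁ = 8.975/0.85 = 10.559 in; ε'_s = 0.003(c − d')/c = 0.0022 ≥ ε_y = 0.0021, so the compression steel yields.
M_n = (A_s − A'_s) f_y (d − a/2) + A'_s f_y (d − d') = 534 × (25.5 − 4.4875) + 157.2 × (25.5 − 2.7) = 11220.7 + 3584.2 = 14804.9 kip·in.

M_n ≈ 14800 kip·in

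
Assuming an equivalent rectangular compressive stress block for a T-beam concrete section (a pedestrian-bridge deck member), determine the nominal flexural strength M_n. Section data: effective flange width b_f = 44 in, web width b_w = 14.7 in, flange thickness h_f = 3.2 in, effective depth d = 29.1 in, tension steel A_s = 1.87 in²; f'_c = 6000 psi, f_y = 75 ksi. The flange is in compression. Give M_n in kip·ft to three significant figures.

Tension: T = A_s f_y = 1.87 × 75 = 140.25 kips.
Try a within the flange: a = T/(0.85 f'_c b_f) = 140.25/(0.85 × 6 × 44) = 0.625 in.
Since a = 0.625 ≤ h_f = 3.2 in, the stress block lies entirely in the flange; analyse as a rectangular beam of width b_f.
M_n = T(d − a/2) = 140.25 × (29.1 − 0.3125) = 4037.4 kip·in.
M_n = 4037.4/12 = 336.45 kip·ft.

M_n ≈ 336 kip·ft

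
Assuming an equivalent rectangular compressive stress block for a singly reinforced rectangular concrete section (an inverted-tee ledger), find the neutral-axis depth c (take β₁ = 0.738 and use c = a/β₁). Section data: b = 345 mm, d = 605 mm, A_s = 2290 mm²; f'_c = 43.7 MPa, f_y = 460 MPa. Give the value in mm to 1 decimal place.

c ≈ 111.4 mm

T = A_s f_y = 2290 × 460 = 1053400 N = 1053.4 kN.
Setting C = 0.85 f'_c a b equal to T: a = 1053400/(0.85 × 43.7 × 345) = 82.200 mm.
With β₁ = 0.738, c = a/β₁ = 82.200/0.738 = 111.4 mm.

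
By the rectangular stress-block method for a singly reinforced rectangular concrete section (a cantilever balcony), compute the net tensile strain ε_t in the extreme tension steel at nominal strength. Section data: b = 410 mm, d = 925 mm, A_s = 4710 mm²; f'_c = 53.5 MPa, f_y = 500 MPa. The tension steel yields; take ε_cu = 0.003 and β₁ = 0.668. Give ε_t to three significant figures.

a = A_s f_y/(0.85 f'_c b) = 126.31 mm.
β₁ = 0.668, so c = a/β₁ = 126.31/0.668 = 189.09 mm.
From the linear strain diagram with ε_cu = 0.003: ε_t = 0.003 (d − c)/c = 0.003 × (925 − 189.09)/189.09 = 0.0117.
Since ε_t ≥ 0.005, the section is tension-controlled.

ε_t ≈ 0.0117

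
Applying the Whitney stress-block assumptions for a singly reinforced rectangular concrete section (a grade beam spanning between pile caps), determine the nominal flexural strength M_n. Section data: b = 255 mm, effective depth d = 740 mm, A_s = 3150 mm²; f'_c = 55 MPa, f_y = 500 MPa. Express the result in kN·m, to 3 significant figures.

T = A_s f_y = 3150 × 500 = 1575000 N = 1575 kN.
From C = T: a = T/(0.85 f'_c b) = 1575000/(0.85 × 55 × 255) = 132.12 mm.
M_n = T(d − a/2) = 1575 kN × (740 − 66.06) mm = 1061.46 kN·m.

M_n ≈ 1060 kN·m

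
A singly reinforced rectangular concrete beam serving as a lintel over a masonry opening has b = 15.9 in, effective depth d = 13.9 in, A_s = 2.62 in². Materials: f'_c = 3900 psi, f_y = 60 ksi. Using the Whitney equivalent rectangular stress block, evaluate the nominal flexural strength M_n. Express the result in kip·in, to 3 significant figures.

M_n ≈ 1950 kip·in

T = A_s f_y = 2.62 × 60 = 157.2 kips.
a = T/(0.85 f'_c b) = 157.2/(0.85 × 3.9 × 15.9) = 2.982 in.
M_n = T(d − a/2) = 157.2 × (13.9 − 1.491) = 1950.7 kip·in.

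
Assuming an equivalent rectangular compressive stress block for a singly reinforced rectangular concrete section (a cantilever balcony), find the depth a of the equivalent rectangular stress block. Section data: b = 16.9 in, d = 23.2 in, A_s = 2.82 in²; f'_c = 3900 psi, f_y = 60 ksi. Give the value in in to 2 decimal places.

T = A_s f_y = 2.82 × 60 = 169.2 kips.
a = T/(0.85 f'_c b) = 169.2/(0.85 × 3.9 × 16.9) = 3.02 in.

a ≈ 3.02 in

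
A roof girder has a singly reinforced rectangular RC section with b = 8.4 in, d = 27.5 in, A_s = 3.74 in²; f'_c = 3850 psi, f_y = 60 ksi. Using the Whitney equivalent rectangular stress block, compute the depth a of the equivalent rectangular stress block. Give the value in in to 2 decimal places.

T = A_s f_y = 3.74 × 60 = 224.4 kips.
a = T/(0.85 f'_c b) = 224.4/(0.85 × 3.85 × 8.4) = 8.16 in.

a ≈ 8.16 in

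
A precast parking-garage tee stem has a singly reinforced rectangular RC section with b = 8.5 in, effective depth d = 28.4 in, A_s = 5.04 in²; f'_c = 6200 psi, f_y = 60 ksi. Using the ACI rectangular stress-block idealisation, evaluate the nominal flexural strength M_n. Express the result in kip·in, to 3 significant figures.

T = A_s f_y = 5.04 × 60 = 302.4 kips.
a = T/(0.85 f'_c b) = 302.4/(0.85 × 6.2 × 8.5) = 6.751 in.
M_n = T(d − a/2) = 302.4 × (28.4 − 3.3755) = 7567.4 kip·in.

M_n ≈ 7570 kip·in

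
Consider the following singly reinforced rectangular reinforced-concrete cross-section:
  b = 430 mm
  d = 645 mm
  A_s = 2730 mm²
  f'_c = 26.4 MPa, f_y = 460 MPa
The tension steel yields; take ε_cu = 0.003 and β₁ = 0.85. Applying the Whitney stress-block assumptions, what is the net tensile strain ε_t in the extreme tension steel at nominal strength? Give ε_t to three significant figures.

ε_t ≈ 0.00964

a = A_s f_y/(0.85 f'_c b) = 130.15 mm.
β₁ = 0.85, so c = a/β₁ = 130.15/0.85 = 153.12 mm.
From the linear strain diagram with ε_cu = 0.003: ε_t = 0.003 (d − c)/c = 0.003 × (645 − 153.12)/153.12 = 0.00964.
Since ε_t ≥ 0.005, the section is tension-controlled.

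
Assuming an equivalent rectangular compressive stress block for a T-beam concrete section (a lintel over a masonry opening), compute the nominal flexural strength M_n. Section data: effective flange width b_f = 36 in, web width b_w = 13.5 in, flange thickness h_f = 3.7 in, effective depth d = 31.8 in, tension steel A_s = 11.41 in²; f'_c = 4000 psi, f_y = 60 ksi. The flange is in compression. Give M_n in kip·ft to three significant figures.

M_n ≈ 1620 kip·ft

Tension: T = A_s f_y = 11.41 × 60 = 684.6 kips.
Try a within the flange: a = T/(0.85 f'_c b_f) = 684.6/(0.85 × 4 × 36) = 5.593 in.
a = 5.593 > h_f = 3.7 in: the block extends into the web. Split into flange-overhang and web parts.
C_f = 0.85 f'_c (b_f − b_w) h_f = 0.85 × 4 × (36 − 13.5) × 3.7 = 283.1 kips.
Remaining web compression depth: a_w = (T − C_f)/(0.85 f'_c b_w) = (684.6 − 283.1)/(0.85 × 4 × 13.5) = 8.747 in.
M_n = C_f(d − h_f/2) + (T − C_f)(d − a_w/2) = 283.1 × (31.8 − 1.85) + 401.5 × (31.8 − 4.3735) = 8478.8 + 11011.7 = 19490.5 kip·in.
M_n = 19490.5/12 = 1624.21 kip·ft.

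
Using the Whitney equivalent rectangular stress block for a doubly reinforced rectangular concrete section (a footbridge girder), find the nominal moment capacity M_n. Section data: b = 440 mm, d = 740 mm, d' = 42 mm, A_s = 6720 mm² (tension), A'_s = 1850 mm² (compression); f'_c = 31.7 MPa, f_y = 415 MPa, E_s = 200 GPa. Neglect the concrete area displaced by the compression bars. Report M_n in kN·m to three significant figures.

M_n ≈ 1860 kN·m

Assume both tension and compression steel yield.
Net tension couple steel: A_s − A'_s = 4870 mm².
a = (A_s − A'_s) f_y / (0.85 f'_c b) = 2021050/(0.85 × 31.7 × 440) = 170.47 mm.
c = a/β₁ = 170.47/0.824 = 206.88 mm; ε'_s = 0.003(c − d')/c = 0.0024 ≥ f_y/E_s = 0.0021, so compression steel does yield.
M_n = (A_s − A'_s) f_y (d − a/2) + A'_s f_y (d − d') = [2021050 × (740 − 85.235) + 767750 × (740 − 42)] × 10⁻⁶ = 1323.31 + 535.89 = 1859.20 kN·m.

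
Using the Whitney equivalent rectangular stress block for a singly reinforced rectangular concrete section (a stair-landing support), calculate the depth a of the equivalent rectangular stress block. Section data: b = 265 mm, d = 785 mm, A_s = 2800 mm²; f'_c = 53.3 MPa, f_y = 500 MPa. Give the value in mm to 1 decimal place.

T = A_s f_y = 2800 × 500 = 1400000 N = 1400 kN.
Setting C = 0.85 f'_c a b equal to T: a = 1400000/(0.85 × 53.3 × 265) = 116.6 mm.

a ≈ 116.6 mm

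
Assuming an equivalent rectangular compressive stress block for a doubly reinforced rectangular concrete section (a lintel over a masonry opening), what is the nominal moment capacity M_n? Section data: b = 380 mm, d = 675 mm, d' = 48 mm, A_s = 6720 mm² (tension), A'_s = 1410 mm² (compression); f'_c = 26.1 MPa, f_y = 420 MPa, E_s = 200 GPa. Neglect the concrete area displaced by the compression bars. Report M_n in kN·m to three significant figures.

M_n ≈ 1580 kN·m

Assume both tension and compression steel yield.
Net tension couple steel: A_s − A'_s = 5310 mm².
a = (A_s − A'_s) f_y / (0.85 f'_c b) = 2230200/(0.85 × 26.1 × 380) = 264.55 mm.
c = a/β₁ = 264.55/0.85 = 311.24 mm; ε'_s = 0.003(c − d')/c = 0.0025 ≥ f_y/E_s = 0.0021, so compression steel does yield.
M_n = (A_s − A'_s) f_y (d − a/2) + A'_s f_y (d − d') = [2230200 × (675 − 132.275) + 592200 × (675 − 48)] × 10⁻⁶ = 1210.39 + 371.31 = 1581.70 kN·m.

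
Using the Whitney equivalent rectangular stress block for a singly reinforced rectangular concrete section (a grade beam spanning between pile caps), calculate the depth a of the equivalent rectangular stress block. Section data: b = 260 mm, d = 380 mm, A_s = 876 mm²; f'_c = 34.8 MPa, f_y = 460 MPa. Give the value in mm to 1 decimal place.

a ≈ 52.4 mm

T = A_s f_y = 876 × 460 = 402960 N = 402.96 kN.
Setting C = 0.85 f'_c a b equal to T: a = 402960/(0.85 × 34.8 × 260) = 52.4 mm.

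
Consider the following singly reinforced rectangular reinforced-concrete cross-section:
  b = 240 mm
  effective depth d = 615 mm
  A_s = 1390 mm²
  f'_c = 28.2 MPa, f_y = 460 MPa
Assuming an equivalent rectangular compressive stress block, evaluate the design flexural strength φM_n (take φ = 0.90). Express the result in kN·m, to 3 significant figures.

T = A_s f_y = 1390 × 460 = 639400 N = 639.4 kN.
From C = T: a = T/(0.85 f'_c b) = 639400/(0.85 × 28.2 × 240) = 111.15 mm.
M_n = T(d − a/2) = 639.4 kN × (615 − 55.575) mm = 357.70 kN·m.
φM_n = 0.90 × 357.70 = 321.93 kN·m.

φM_n ≈ 322 kN·m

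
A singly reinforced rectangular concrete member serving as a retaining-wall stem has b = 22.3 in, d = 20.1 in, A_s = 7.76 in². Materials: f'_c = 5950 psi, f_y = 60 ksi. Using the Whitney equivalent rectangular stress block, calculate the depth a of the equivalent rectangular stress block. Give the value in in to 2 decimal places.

a ≈ 4.13 in

T = A_s f_y = 7.76 × 60 = 465.6 kips.
a = T/(0.85 f'_c b) = 465.6/(0.85 × 5.95 × 22.3) = 4.13 in.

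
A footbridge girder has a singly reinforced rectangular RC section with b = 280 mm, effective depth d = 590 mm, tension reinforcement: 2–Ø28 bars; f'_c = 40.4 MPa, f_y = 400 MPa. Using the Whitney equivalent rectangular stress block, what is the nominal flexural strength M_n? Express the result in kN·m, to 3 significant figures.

M_n ≈ 278 kN·m

A_s = 2 × 616 = 1232 mm².
T = A_s f_y = 1232 × 400 = 492800 N = 492.8 kN.
From C = T: a = T/(0.85 f'_c b) = 492800/(0.85 × 40.4 × 280) = 51.25 mm.
M_n = T(d − a/2) = 492.8 kN × (590 − 25.625) mm = 278.12 kN·m.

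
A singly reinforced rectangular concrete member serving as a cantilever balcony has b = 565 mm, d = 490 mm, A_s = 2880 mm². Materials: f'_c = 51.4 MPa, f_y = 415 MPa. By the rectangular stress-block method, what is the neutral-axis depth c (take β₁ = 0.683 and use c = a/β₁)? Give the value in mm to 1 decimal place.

T = A_s f_y = 2880 × 415 = 1195200 N = 1195.2 kN.
Setting C = 0.85 f'_c a b equal to T: a = 1195200/(0.85 × 51.4 × 565) = 48.418 mm.
With β₁ = 0.683, c = a/β₁ = 48.418/0.683 = 70.9 mm.

c ≈ 70.9 mm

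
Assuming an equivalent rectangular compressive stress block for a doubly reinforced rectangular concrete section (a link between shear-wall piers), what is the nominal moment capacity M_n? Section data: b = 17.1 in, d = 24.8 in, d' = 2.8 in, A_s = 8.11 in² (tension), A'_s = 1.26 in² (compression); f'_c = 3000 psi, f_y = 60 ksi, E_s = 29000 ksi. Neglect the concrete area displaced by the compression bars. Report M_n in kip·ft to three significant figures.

M_n ≈ 827 kip·ft

Assume both steels yield.
a = (A_s − A'_s) f_y/(0.85 f'_c b) = (8.11 − 1.26) × 60/(0.85 × 3 × 17.1) = 9.426 in.
c = a/β₁ = 9.426/0.85 = 11.089 in; ε'_s = 0.003(c − d')/c = 0.0022 ≥ ε_y = 0.0021, so the compression steel yields.
M_n = (A_s − A'_s) f_y (d − a/2) + A'_s f_y (d − d') = 411 × (24.8 − 4.713) + 75.6 × (24.8 − 2.8) = 8255.8 + 1663.2 = 9919.0 kip·in = 9919.0/12 = 826.58 kip·ft.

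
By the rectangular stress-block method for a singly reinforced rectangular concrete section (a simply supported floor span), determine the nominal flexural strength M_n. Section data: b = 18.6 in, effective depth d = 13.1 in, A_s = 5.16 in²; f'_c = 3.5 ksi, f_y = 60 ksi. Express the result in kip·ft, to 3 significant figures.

T = A_s f_y = 5.16 × 60 = 309.6 kips.
a = T/(0.85 f'_c b) = 309.6/(0.85 × 3.5 × 18.6) = 5.595 in.
M_n = T(d − a/2) = 309.6 × (13.1 − 2.7975) = 3189.7 kip·in = 3189.7/12 = 265.81 kip·ft.

M_n ≈ 266 kip·ft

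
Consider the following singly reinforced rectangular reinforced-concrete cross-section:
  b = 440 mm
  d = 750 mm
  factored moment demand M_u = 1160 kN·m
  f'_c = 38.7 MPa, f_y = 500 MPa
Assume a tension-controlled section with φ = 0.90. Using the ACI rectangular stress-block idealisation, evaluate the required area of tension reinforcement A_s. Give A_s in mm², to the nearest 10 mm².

A_s ≈ 3760 mm²

M_n = M_u/φ = 1160/0.90 = 1288.89 kN·m.
With M_n = 0.85 f'_c a b (d − a/2), solve the quadratic for a:
a = d − √(d² − 2M_n/(0.85 f'_c b)) = 750 − √(750² − 2 × 1288.89×10⁶/(0.85 × 38.7 × 440)) = 130.00 mm.
A_s = 0.85 f'_c a b / f_y = 0.85 × 38.7 × 130.00 × 440 / 500 = 3763.2 mm².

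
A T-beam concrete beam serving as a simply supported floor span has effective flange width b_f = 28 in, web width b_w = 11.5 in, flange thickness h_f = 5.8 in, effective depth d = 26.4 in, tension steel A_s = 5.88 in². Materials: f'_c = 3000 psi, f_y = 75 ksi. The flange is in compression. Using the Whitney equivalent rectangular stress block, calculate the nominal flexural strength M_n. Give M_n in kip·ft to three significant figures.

M_n ≈ 856 kip·ft

Tension: T = A_s f_y = 5.88 × 75 = 441 kips.
Try a within the flange: a = T/(0.85 f'_c b_f) = 441/(0.85 × 3 × 28) = 6.176 in.
a = 6.176 > h_f = 5.8 in: the block extends into the web. Split into flange-overhang and web parts.
C_f = 0.85 f'_c (b_f − b_w) h_f = 0.85 × 3 × (28 − 11.5) × 5.8 = 244.0 kips.
Remaining web compression depth: a_w = (T − C_f)/(0.85 f'_c b_w) = (441 − 244.0)/(0.85 × 3 × 11.5) = 6.718 in.
M_n = C_f(d − h_f/2) + (T − C_f)(d − a_w/2) = 244.0 × (26.4 − 2.9) + 197 × (26.4 − 3.359) = 5734.0 + 4539.1 = 10273.1 kip·in.
M_n = 10273.1/12 = 856.09 kip·ft.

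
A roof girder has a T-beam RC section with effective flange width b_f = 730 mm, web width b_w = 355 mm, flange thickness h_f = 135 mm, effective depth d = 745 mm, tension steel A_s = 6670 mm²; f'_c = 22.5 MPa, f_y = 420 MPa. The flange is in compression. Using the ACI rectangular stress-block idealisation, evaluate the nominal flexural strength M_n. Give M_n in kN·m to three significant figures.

M_n ≈ 1770 kN·m

Tension: T = A_s f_y = 6670 × 420 = 2801400 N.
Try a within the flange: a = T/(0.85 f'_c b_f) = 2801400/(0.85 × 22.5 × 730) = 200.66 mm.
a = 200.66 > h_f = 135 mm: the block extends into the web. Split into flange-overhang and web parts.
C_f = 0.85 f'_c (b_f − b_w) h_f = 0.85 × 22.5 × (730 − 355) × 135 = 968203 N.
Remaining web compression depth: a_w = (T − C_f)/(0.85 f'_c b_w) = (2801400 − 968203)/(0.85 × 22.5 × 355) = 270.01 mm.
M_n = C_f(d − h_f/2) + (T − C_f)(d − a_w/2) = 968203 × (745 − 67.5) + 1833197 × (745 − 135.005) = 655.96 + 1118.24 = 1774.20 × 10⁶ N·mm.
M_n = 1774.20 kN·m.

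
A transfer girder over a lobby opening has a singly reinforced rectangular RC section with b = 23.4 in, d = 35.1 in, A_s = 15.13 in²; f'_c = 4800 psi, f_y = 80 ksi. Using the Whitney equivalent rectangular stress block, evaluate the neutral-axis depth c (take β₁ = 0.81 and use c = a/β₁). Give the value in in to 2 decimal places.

T = A_s f_y = 15.13 × 80 = 1210.4 kips.
a = T/(0.85 f'_c b) = 1210.4/(0.85 × 4.8 × 23.4) = 12.6781 in.
With β₁ = 0.81, c = a/β₁ = 12.6781/0.81 = 15.65 in.

c ≈ 15.65 in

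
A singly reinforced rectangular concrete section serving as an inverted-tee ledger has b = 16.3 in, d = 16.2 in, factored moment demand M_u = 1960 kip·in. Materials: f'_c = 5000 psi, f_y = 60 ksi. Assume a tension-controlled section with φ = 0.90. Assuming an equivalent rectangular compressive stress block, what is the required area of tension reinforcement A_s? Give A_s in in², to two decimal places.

A_s ≈ 2.39 in²

M_n = M_u/φ = 1960/0.90 = 2177.78 kip·in.
From M_n = 0.85 f'_c a b (d − a/2):
a = d − √(d² − 2M_n/(0.85 f'_c b)) = 16.2 − √(16.2² − 2 × 2177.78/(0.85 × 5 × 16.3)) = 2.073 in.
A_s = 0.85 f'_c a b / f_y = 0.85 × 5 × 2.073 × 16.3 / 60 = 2.393 in².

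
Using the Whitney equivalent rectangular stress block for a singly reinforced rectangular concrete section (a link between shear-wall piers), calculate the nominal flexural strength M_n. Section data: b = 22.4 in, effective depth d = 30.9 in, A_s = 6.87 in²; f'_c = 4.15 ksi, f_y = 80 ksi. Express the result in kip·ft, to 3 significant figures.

M_n ≈ 1260 kip·ft

T = A_s f_y = 6.87 × 80 = 549.6 kips.
a = T/(0.85 f'_c b) = 549.6/(0.85 × 4.15 × 22.4) = 6.956 in.
M_n = T(d − a/2) = 549.6 × (30.9 − 3.478) = 15071.1 kip·in = 15071.1/12 = 1255.93 kip·ft.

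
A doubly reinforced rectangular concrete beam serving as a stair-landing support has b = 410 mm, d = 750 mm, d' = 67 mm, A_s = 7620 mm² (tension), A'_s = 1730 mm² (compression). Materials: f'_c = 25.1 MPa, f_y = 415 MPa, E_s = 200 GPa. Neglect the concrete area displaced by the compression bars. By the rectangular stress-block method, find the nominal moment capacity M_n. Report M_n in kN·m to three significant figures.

M_n ≈ 1980 kN·m

Assume both tension and compression steel yield.
Net tension couple steel: A_s − A'_s = 5890 mm².
a = (A_s − A'_s) f_y / (0.85 f'_c b) = 2444350/(0.85 × 25.1 × 410) = 279.44 mm.
c = a/β₁ = 279.44/0.85 = 328.75 mm; ε'_s = 0.003(c − d')/c = 0.0024 ≥ f_y/E_s = 0.0021, so compression steel does yield.
M_n = (A_s − A'_s) f_y (d − a/2) + A'_s f_y (d − d') = [2444350 × (750 − 139.72) + 717950 × (750 − 67)] × 10⁻⁶ = 1491.74 + 490.36 = 1982.10 kN·m.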